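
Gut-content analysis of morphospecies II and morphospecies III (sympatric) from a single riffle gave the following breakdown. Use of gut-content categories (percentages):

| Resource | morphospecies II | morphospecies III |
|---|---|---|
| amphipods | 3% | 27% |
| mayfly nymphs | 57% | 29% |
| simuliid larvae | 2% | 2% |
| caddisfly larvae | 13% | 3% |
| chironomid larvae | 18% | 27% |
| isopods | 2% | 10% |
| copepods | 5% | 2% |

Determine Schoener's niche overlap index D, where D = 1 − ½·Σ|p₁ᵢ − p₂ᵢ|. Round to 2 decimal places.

Convert percentages to proportions (divide by 100).
Σ|p₁ᵢ − p₂ᵢ| = 0.24 + 0.28 + 0.00 + 0.10 + 0.09 + 0.08 + 0.03 = 0.82
D = 1 − ½ × 0.82 = 1 − 0.410 = 0.5900

0.59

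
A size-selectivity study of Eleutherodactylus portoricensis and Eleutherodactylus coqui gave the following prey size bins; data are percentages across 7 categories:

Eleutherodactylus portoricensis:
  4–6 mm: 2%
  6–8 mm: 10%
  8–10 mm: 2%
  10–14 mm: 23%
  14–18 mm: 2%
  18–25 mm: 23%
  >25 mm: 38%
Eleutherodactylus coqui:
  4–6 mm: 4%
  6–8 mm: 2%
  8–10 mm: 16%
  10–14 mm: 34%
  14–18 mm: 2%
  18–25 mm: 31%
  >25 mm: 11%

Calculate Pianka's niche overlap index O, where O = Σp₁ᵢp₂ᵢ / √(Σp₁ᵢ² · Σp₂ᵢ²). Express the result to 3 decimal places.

Convert percentages to proportions (divide by 100).
Σ p₁ᵢp₂ᵢ = 0.0008 + 0.0020 + 0.0032 + 0.0782 + 0.0004 + 0.0713 + 0.0418 = 0.1977
Σp_1ᵢ² = 0.02² + 0.10² + 0.02² + 0.23² + 0.02² + 0.23² + 0.38² = 0.0004 + 0.0100 + 0.0004 + 0.0529 + 0.0004 + 0.0529 + 0.1444 = 0.2614
Σp_2ᵢ² = 0.04² + 0.02² + 0.16² + 0.34² + 0.02² + 0.31² + 0.11² = 0.0016 + 0.0004 + 0.0256 + 0.1156 + 0.0004 + 0.0961 + 0.0121 = 0.2518
O = 0.1977 / √(0.2614 × 0.2518) = 0.1977 / 0.256555 = 0.77059

0.771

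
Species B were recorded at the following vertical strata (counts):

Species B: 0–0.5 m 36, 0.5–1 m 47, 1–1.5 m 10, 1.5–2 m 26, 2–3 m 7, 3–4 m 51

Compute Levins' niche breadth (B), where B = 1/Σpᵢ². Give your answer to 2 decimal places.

Proportions for Species B (n=177): 36/177=0.2034, 47/177=0.2655, 10/177=0.0565, 26/177=0.1469, 7/177=0.0395, 51/177=0.2881
Σpᵢ² = 0.2034² + 0.2655² + 0.0565² + 0.1469² + 0.0395² + 0.2881² = 0.041372 + 0.070490 + 0.003192 + 0.021580 + 0.001560 + 0.083002 = 0.221196
B = 1 / 0.221196 = 4.5209

4.52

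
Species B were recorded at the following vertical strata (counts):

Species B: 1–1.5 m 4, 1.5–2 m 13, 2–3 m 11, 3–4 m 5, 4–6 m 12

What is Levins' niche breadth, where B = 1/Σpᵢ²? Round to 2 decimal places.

Proportions for Species B (n=45): 4/45=0.0889, 13/45=0.2889, 11/45=0.2444, 5/45=0.1111, 12/45=0.2667
Σpᵢ² = 0.0889² + 0.2889² + 0.2444² + 0.1111² + 0.2667² = 0.007903 + 0.083463 + 0.059731 + 0.012343 + 0.071129 = 0.234569
B = 1 / 0.234569 = 4.2631

4.26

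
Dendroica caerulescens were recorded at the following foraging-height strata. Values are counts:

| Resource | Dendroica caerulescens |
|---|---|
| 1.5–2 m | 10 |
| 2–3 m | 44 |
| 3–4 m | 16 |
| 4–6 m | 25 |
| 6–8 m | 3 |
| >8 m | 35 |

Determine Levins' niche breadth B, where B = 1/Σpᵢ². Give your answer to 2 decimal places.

Proportions for Dendroica caerulescens (n=133): 10/133=0.0752, 44/133=0.3308, 16/133=0.1203, 25/133=0.1880, 3/133=0.0226, 35/133=0.2632
Σpᵢ² = 0.0752² + 0.3308² + 0.1203² + 0.1880² + 0.0226² + 0.2632² = 0.005655 + 0.109429 + 0.014472 + 0.035344 + 0.000511 + 0.069274 = 0.234685
B = 1 / 0.234685 = 4.2610

4.26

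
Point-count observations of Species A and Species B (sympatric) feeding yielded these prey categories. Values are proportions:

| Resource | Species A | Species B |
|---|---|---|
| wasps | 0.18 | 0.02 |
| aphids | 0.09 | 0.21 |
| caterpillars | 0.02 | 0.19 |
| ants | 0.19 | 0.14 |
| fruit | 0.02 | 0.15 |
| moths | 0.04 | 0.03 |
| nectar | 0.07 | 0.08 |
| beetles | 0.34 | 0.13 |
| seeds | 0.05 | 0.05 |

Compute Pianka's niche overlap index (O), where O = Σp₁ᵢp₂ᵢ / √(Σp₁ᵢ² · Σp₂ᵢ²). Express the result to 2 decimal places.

0.63

Σ p₁ᵢp₂ᵢ = 0.0036 + 0.0189 + 0.0038 + 0.0266 + 0.0030 + 0.0012 + 0.0056 + 0.0442 + 0.0025 = 0.1094
Σp_1ᵢ² = 0.18² + 0.09² + 0.02² + 0.19² + 0.02² + 0.04² + 0.07² + 0.34² + 0.05² = 0.0324 + 0.0081 + 0.0004 + 0.0361 + 0.0004 + 0.0016 + 0.0049 + 0.1156 + 0.0025 = 0.2020
Σp_2ᵢ² = 0.02² + 0.21² + 0.19² + 0.14² + 0.15² + 0.03² + 0.08² + 0.13² + 0.05² = 0.0004 + 0.0441 + 0.0361 + 0.0196 + 0.0225 + 0.0009 + 0.0064 + 0.0169 + 0.0025 = 0.1494
O = 0.1094 / √(0.2020 × 0.1494) = 0.1094 / 0.17372 = 0.6297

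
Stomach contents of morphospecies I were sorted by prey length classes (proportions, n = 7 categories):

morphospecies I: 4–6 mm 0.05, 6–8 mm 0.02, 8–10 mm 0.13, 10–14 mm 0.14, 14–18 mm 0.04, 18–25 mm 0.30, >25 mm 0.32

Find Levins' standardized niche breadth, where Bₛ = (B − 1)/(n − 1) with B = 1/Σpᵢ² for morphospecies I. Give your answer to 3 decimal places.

Σpᵢ² = 0.05² + 0.02² + 0.13² + 0.14² + 0.04² + 0.30² + 0.32² = 0.0025 + 0.0004 + 0.0169 + 0.0196 + 0.0016 + 0.0900 + 0.1024 = 0.2334
B = 1 / 0.2334 = 4.28449
Bₛ = (B − 1)/(n − 1) = (4.28449 − 1)/(7 − 1) = 3.28449/6 = 0.54742

0.547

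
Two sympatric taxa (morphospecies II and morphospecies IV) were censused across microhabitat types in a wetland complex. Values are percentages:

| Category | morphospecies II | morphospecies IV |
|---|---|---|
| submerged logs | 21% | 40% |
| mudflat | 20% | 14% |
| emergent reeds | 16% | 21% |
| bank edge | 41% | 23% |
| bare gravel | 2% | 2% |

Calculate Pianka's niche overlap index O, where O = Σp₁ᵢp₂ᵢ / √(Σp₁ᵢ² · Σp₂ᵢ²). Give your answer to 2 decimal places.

0.87

Convert percentages to proportions (divide by 100).
Σ p₁ᵢp₂ᵢ = 0.0840 + 0.0280 + 0.0336 + 0.0943 + 0.0004 = 0.2403
Σp_1ᵢ² = 0.21² + 0.20² + 0.16² + 0.41² + 0.02² = 0.0441 + 0.0400 + 0.0256 + 0.1681 + 0.0004 = 0.2782
Σp_2ᵢ² = 0.40² + 0.14² + 0.21² + 0.23² + 0.02² = 0.1600 + 0.0196 + 0.0441 + 0.0529 + 0.0004 = 0.2770
O = 0.2403 / √(0.2782 × 0.2770) = 0.2403 / 0.27760 = 0.8656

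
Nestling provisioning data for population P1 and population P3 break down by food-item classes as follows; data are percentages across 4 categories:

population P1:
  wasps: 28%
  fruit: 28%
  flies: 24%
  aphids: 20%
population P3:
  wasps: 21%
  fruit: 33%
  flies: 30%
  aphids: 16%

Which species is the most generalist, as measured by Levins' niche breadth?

Convert percentages to proportions (divide by 100).
Σp_P1ᵢ² = 0.28² + 0.28² + 0.24² + 0.20² = 0.0784 + 0.0784 + 0.0576 + 0.0400 = 0.2544
B_P1 = 1 / 0.2544 = 3.9308
Σp_P3ᵢ² = 0.21² + 0.33² + 0.30² + 0.16² = 0.0441 + 0.1089 + 0.0900 + 0.0256 = 0.2686
B_P3 = 1 / 0.2686 = 3.7230
Highest B → broadest niche (most generalist): population P1 (B = 3.93).

population P1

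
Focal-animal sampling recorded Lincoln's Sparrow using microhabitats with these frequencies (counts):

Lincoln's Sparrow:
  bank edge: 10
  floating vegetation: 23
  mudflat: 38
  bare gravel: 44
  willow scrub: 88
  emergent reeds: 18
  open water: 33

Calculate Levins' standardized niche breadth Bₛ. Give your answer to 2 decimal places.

0.65

Proportions for Lincoln's Sparrow (n=254): 10/254=0.0394, 23/254=0.0906, 38/254=0.1496, 44/254=0.1732, 88/254=0.3465, 18/254=0.0709, 33/254=0.1299
Σpᵢ² = 0.0394² + 0.0906² + 0.1496² + 0.1732² + 0.3465² + 0.0709² + 0.1299² = 0.001552 + 0.008208 + 0.022380 + 0.029998 + 0.120062 + 0.005027 + 0.016874 = 0.204101
B = 1 / 0.204101 = 4.8995
Bₛ = (B − 1)/(n − 1) = (4.8995 − 1)/(7 − 1) = 3.8995/6 = 0.6499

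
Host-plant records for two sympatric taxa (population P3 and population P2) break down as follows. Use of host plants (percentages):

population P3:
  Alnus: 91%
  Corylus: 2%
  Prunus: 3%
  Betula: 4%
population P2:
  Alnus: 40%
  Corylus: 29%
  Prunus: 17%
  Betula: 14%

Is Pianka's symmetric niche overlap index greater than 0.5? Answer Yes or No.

Yes

Convert percentages to proportions (divide by 100).
Σ p₁ᵢp₂ᵢ = 0.3640 + 0.0058 + 0.0051 + 0.0056 = 0.3805
Σp_1ᵢ² = 0.91² + 0.02² + 0.03² + 0.04² = 0.8281 + 0.0004 + 0.0009 + 0.0016 = 0.8310
Σp_2ᵢ² = 0.40² + 0.29² + 0.17² + 0.14² = 0.1600 + 0.0841 + 0.0289 + 0.0196 = 0.2926
O = 0.3805 / √(0.8310 × 0.2926) = 0.3805 / 0.49310 = 0.7716
O = 0.7716 > 0.5 → Yes.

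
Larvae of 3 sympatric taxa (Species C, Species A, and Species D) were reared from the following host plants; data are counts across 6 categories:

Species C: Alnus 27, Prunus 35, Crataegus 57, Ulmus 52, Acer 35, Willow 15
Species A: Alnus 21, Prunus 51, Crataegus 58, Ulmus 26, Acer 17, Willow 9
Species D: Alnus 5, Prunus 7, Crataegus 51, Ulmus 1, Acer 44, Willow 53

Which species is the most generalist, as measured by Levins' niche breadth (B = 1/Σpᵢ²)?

Proportions for Species C (n=221): 27/221=0.1222, 35/221=0.1584, 57/221=0.2579, 52/221=0.2353, 35/221=0.1584, 15/221=0.0679
Proportions for Species A (n=182): 21/182=0.1154, 51/182=0.2802, 58/182=0.3187, 26/182=0.1429, 17/182=0.0934, 9/182=0.0495
Proportions for Species D (n=161): 5/161=0.0311, 7/161=0.0435, 51/161=0.3168, 1/161=0.0062, 44/161=0.2733, 53/161=0.3292
Σp_Cᵢ² = 0.1222² + 0.1584² + 0.2579² + 0.2353² + 0.1584² + 0.0679² = 0.014933 + 0.025091 + 0.066512 + 0.055366 + 0.025091 + 0.004610 = 0.191603
B_C = 1 / 0.191603 = 5.2191
Σp_Aᵢ² = 0.1154² + 0.2802² + 0.3187² + 0.1429² + 0.0934² + 0.0495² = 0.013317 + 0.078512 + 0.101570 + 0.020420 + 0.008724 + 0.002450 = 0.224993
B_A = 1 / 0.224993 = 4.4446
Σp_Dᵢ² = 0.0311² + 0.0435² + 0.3168² + 0.0062² + 0.2733² + 0.3292² = 0.000967 + 0.001892 + 0.100362 + 0.000038 + 0.074693 + 0.108373 = 0.286325
B_D = 1 / 0.286325 = 3.4925
Highest B → broadest niche (most generalist): Species C (B = 5.22).

Species C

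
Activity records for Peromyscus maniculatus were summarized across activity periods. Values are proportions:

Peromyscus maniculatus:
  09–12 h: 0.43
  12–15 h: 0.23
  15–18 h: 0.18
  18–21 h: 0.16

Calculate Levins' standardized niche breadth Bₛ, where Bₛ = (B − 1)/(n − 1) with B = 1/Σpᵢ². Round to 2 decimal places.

0.79

Σpᵢ² = 0.43² + 0.23² + 0.18² + 0.16² = 0.1849 + 0.0529 + 0.0324 + 0.0256 = 0.2958
B = 1 / 0.2958 = 3.3807
Bₛ = (B − 1)/(n − 1) = (3.3807 − 1)/(4 − 1) = 2.3807/3 = 0.7936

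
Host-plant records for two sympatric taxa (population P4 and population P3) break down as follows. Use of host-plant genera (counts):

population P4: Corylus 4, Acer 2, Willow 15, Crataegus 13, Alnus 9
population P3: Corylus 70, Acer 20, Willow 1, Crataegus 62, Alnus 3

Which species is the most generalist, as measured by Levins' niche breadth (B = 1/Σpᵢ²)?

population P4

Proportions for population P4 (n=43): 4/43=0.0930, 2/43=0.0465, 15/43=0.3488, 13/43=0.3023, 9/43=0.2093
Proportions for population P3 (n=156): 70/156=0.4487, 20/156=0.1282, 1/156=0.0064, 62/156=0.3974, 3/156=0.0192
Σp_P4ᵢ² = 0.0930² + 0.0465² + 0.3488² + 0.3023² + 0.2093² = 0.008649 + 0.002162 + 0.121661 + 0.091385 + 0.043806 = 0.267663
B_P4 = 1 / 0.267663 = 3.7360
Σp_P3ᵢ² = 0.4487² + 0.1282² + 0.0064² + 0.3974² + 0.0192² = 0.201332 + 0.016435 + 0.000041 + 0.157927 + 0.000369 = 0.376104
B_P3 = 1 / 0.376104 = 2.6588
Highest B → broadest niche (most generalist): population P4 (B = 3.74).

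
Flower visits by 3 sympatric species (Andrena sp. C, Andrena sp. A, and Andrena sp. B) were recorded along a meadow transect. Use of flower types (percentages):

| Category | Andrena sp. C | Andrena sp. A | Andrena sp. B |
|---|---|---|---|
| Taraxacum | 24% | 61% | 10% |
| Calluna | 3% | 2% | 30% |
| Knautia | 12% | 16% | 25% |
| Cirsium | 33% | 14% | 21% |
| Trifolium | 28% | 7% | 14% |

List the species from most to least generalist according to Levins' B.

Convert percentages to proportions (divide by 100).
Σp_Cᵢ² = 0.24² + 0.03² + 0.12² + 0.33² + 0.28² = 0.0576 + 0.0009 + 0.0144 + 0.1089 + 0.0784 = 0.2602
B_C = 1 / 0.2602 = 3.8432
Σp_Aᵢ² = 0.61² + 0.02² + 0.16² + 0.14² + 0.07² = 0.3721 + 0.0004 + 0.0256 + 0.0196 + 0.0049 = 0.4226
B_A = 1 / 0.4226 = 2.3663
Σp_Bᵢ² = 0.10² + 0.30² + 0.25² + 0.21² + 0.14² = 0.0100 + 0.0900 + 0.0625 + 0.0441 + 0.0196 = 0.2262
B_B = 1 / 0.2262 = 4.4209
Ranking by B (broadest → narrowest): Andrena sp. B (4.42) > Andrena sp. C (3.84) > Andrena sp. A (2.37)

Andrena sp. B > Andrena sp. C > Andrena sp. A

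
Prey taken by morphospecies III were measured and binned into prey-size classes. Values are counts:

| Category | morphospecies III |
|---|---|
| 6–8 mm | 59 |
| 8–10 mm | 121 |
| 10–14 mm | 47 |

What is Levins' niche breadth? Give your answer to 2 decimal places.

2.53

Proportions for morphospecies III (n=227): 59/227=0.2599, 121/227=0.5330, 47/227=0.2070
Σpᵢ² = 0.2599² + 0.5330² + 0.2070² = 0.067548 + 0.284089 + 0.042849 = 0.394486
B = 1 / 0.394486 = 2.5349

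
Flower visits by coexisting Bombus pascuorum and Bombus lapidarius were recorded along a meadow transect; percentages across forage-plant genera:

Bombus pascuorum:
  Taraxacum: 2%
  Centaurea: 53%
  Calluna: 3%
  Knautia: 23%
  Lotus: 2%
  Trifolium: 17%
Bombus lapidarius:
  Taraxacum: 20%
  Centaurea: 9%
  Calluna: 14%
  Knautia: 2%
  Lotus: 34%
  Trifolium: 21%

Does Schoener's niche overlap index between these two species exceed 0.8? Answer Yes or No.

Convert percentages to proportions (divide by 100).
Σ|p₁ᵢ − p₂ᵢ| = 0.18 + 0.44 + 0.11 + 0.21 + 0.32 + 0.04 = 1.30
D = 1 − ½ × 1.30 = 1 − 0.650 = 0.3500
D = 0.3500 < 0.8 → No.

No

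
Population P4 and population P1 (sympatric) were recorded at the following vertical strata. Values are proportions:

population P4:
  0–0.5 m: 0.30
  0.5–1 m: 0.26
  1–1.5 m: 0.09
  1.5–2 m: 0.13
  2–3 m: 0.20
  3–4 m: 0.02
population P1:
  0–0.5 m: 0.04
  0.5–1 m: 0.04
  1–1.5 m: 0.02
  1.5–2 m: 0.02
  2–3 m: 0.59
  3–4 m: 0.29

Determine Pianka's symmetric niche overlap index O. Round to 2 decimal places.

0.48

Σ p₁ᵢp₂ᵢ = 0.0120 + 0.0104 + 0.0018 + 0.0026 + 0.1180 + 0.0058 = 0.1506
Σp_1ᵢ² = 0.30² + 0.26² + 0.09² + 0.13² + 0.20² + 0.02² = 0.0900 + 0.0676 + 0.0081 + 0.0169 + 0.0400 + 0.0004 = 0.2230
Σp_2ᵢ² = 0.04² + 0.04² + 0.02² + 0.02² + 0.59² + 0.29² = 0.0016 + 0.0016 + 0.0004 + 0.0004 + 0.3481 + 0.0841 = 0.4362
O = 0.1506 / √(0.2230 × 0.4362) = 0.1506 / 0.31189 = 0.4829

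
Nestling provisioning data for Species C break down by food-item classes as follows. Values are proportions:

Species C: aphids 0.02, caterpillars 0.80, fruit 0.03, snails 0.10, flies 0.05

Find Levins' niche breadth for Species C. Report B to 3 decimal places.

1.530

Σpᵢ² = 0.02² + 0.80² + 0.03² + 0.10² + 0.05² = 0.0004 + 0.6400 + 0.0009 + 0.0100 + 0.0025 = 0.6538
B = 1 / 0.6538 = 1.52952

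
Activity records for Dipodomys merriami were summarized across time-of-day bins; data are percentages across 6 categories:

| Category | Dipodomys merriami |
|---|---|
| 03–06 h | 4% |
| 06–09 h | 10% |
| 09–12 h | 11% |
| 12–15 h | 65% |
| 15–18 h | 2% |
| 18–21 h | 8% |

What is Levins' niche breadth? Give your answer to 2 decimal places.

Convert percentages to proportions (divide by 100).
Σpᵢ² = 0.04² + 0.10² + 0.11² + 0.65² + 0.02² + 0.08² = 0.0016 + 0.0100 + 0.0121 + 0.4225 + 0.0004 + 0.0064 = 0.4530
B = 1 / 0.4530 = 2.2075

2.21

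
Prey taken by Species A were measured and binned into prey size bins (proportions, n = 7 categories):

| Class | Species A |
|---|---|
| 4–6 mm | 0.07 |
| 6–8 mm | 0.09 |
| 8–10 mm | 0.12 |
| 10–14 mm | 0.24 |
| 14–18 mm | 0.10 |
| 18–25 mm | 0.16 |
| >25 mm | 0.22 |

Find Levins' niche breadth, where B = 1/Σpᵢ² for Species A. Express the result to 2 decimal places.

Σpᵢ² = 0.07² + 0.09² + 0.12² + 0.24² + 0.10² + 0.16² + 0.22² = 0.0049 + 0.0081 + 0.0144 + 0.0576 + 0.0100 + 0.0256 + 0.0484 = 0.1690
B = 1 / 0.1690 = 5.9172

5.92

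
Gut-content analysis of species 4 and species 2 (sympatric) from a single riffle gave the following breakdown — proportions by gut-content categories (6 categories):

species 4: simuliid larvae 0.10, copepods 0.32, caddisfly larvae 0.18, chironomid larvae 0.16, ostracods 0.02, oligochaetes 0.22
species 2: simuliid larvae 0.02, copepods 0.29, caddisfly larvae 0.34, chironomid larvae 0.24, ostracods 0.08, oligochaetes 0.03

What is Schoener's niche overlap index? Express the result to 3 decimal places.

0.700

Σ|p₁ᵢ − p₂ᵢ| = 0.08 + 0.03 + 0.16 + 0.08 + 0.06 + 0.19 = 0.60
D = 1 − ½ × 0.60 = 1 − 0.300 = 0.70000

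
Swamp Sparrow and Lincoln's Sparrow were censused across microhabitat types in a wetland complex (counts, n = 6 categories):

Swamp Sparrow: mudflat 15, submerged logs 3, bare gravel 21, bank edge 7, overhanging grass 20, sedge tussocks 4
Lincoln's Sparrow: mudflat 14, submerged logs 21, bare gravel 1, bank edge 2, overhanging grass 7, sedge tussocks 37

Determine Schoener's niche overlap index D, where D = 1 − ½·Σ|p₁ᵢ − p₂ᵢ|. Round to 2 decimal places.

0.39

Proportions for Swamp Sparrow (n=70): 15/70=0.2143, 3/70=0.0429, 21/70=0.3000, 7/70=0.1000, 20/70=0.2857, 4/70=0.0571
Proportions for Lincoln's Sparrow (n=82): 14/82=0.1707, 21/82=0.2561, 1/82=0.0122, 2/82=0.0244, 7/82=0.0854, 37/82=0.4512
Σ|p₁ᵢ − p₂ᵢ| = 0.0436 + 0.2132 + 0.2878 + 0.0756 + 0.2003 + 0.3941 = 1.2146
D = 1 − ½ × 1.2146 = 1 − 0.60730 = 0.39270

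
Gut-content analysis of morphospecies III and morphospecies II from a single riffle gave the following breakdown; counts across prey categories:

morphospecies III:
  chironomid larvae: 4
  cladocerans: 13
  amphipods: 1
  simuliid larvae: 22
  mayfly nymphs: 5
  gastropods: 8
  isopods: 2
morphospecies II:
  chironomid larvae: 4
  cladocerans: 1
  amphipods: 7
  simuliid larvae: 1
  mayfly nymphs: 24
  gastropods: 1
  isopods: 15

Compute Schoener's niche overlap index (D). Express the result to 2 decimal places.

0.27

Proportions for morphospecies III (n=55): 4/55=0.0727, 13/55=0.2364, 1/55=0.0182, 22/55=0.4000, 5/55=0.0909, 8/55=0.1455, 2/55=0.0364
Proportions for morphospecies II (n=53): 4/53=0.0755, 1/53=0.0189, 7/53=0.1321, 1/53=0.0189, 24/53=0.4528, 1/53=0.0189, 15/53=0.2830
Σ|p₁ᵢ − p₂ᵢ| = 0.0028 + 0.2175 + 0.1139 + 0.3811 + 0.3619 + 0.1266 + 0.2466 = 1.4504
D = 1 − ½ × 1.4504 = 1 − 0.72520 = 0.27480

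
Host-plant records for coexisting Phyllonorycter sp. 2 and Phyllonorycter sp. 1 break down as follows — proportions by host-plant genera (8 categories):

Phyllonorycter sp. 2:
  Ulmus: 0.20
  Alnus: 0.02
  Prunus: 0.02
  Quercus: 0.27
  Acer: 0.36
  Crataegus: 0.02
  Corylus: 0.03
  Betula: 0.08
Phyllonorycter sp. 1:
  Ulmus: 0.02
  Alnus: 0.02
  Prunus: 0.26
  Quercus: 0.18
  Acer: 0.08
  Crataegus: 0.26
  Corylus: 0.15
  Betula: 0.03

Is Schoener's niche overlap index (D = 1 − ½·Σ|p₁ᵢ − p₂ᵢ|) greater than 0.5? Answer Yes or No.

Σ|p₁ᵢ − p₂ᵢ| = 0.18 + 0.00 + 0.24 + 0.09 + 0.28 + 0.24 + 0.12 + 0.05 = 1.20
D = 1 − ½ × 1.20 = 1 − 0.600 = 0.4000
D = 0.4000 < 0.5 → No.

No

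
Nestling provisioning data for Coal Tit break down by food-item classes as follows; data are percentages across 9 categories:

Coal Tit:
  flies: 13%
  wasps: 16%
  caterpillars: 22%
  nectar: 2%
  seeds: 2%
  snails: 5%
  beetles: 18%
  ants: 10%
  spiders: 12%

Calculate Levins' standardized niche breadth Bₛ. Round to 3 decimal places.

Convert percentages to proportions (divide by 100).
Σpᵢ² = 0.13² + 0.16² + 0.22² + 0.02² + 0.02² + 0.05² + 0.18² + 0.10² + 0.12² = 0.0169 + 0.0256 + 0.0484 + 0.0004 + 0.0004 + 0.0025 + 0.0324 + 0.0100 + 0.0144 = 0.1510
B = 1 / 0.1510 = 6.62252
Bₛ = (B − 1)/(n − 1) = (6.62252 − 1)/(9 − 1) = 5.62252/8 = 0.70282

0.703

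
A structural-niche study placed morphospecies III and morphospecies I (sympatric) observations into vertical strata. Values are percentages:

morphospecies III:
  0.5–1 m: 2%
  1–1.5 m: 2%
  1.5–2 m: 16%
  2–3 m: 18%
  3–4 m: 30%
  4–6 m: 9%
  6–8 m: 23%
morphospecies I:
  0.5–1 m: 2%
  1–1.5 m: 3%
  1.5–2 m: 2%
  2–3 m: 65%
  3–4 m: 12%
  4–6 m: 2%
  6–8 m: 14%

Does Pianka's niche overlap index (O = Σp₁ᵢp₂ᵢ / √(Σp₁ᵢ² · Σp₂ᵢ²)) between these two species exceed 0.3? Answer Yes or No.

Yes

Convert percentages to proportions (divide by 100).
Σ p₁ᵢp₂ᵢ = 0.0004 + 0.0006 + 0.0032 + 0.1170 + 0.0360 + 0.0018 + 0.0322 = 0.1912
Σp_1ᵢ² = 0.02² + 0.02² + 0.16² + 0.18² + 0.30² + 0.09² + 0.23² = 0.0004 + 0.0004 + 0.0256 + 0.0324 + 0.0900 + 0.0081 + 0.0529 = 0.2098
Σp_2ᵢ² = 0.02² + 0.03² + 0.02² + 0.65² + 0.12² + 0.02² + 0.14² = 0.0004 + 0.0009 + 0.0004 + 0.4225 + 0.0144 + 0.0004 + 0.0196 = 0.4586
O = 0.1912 / √(0.2098 × 0.4586) = 0.1912 / 0.31018 = 0.6164
O = 0.6164 > 0.3 → Yes.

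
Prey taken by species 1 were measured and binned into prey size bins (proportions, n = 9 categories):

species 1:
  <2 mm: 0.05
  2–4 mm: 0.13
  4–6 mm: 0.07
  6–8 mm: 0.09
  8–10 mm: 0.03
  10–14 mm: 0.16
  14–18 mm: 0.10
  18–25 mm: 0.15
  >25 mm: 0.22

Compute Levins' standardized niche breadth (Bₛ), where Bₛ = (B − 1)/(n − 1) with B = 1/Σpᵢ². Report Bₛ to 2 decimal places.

0.77

Σpᵢ² = 0.05² + 0.13² + 0.07² + 0.09² + 0.03² + 0.16² + 0.10² + 0.15² + 0.22² = 0.0025 + 0.0169 + 0.0049 + 0.0081 + 0.0009 + 0.0256 + 0.0100 + 0.0225 + 0.0484 = 0.1398
B = 1 / 0.1398 = 7.1531
Bₛ = (B − 1)/(n − 1) = (7.1531 − 1)/(9 − 1) = 6.1531/8 = 0.7691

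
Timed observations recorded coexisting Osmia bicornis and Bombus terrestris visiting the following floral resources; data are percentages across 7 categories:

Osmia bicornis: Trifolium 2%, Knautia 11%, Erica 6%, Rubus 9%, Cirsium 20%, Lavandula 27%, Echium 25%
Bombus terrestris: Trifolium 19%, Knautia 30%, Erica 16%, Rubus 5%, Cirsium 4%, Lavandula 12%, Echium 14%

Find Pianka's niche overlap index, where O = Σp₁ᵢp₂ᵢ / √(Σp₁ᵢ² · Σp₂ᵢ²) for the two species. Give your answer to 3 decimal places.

Convert percentages to proportions (divide by 100).
Σ p₁ᵢp₂ᵢ = 0.0038 + 0.0330 + 0.0096 + 0.0045 + 0.0080 + 0.0324 + 0.0350 = 0.1263
Σp_1ᵢ² = 0.02² + 0.11² + 0.06² + 0.09² + 0.20² + 0.27² + 0.25² = 0.0004 + 0.0121 + 0.0036 + 0.0081 + 0.0400 + 0.0729 + 0.0625 = 0.1996
Σp_2ᵢ² = 0.19² + 0.30² + 0.16² + 0.05² + 0.04² + 0.12² + 0.14² = 0.0361 + 0.0900 + 0.0256 + 0.0025 + 0.0016 + 0.0144 + 0.0196 = 0.1898
O = 0.1263 / √(0.1996 × 0.1898) = 0.1263 / 0.194638 = 0.64890

0.649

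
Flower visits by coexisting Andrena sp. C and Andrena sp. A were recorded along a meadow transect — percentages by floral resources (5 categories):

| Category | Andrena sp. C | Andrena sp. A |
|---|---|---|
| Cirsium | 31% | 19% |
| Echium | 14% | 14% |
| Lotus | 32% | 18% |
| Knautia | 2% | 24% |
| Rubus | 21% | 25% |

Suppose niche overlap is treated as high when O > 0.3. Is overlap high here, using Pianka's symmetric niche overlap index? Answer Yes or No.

Convert percentages to proportions (divide by 100).
Σ p₁ᵢp₂ᵢ = 0.0589 + 0.0196 + 0.0576 + 0.0048 + 0.0525 = 0.1934
Σp_1ᵢ² = 0.31² + 0.14² + 0.32² + 0.02² + 0.21² = 0.0961 + 0.0196 + 0.1024 + 0.0004 + 0.0441 = 0.2626
Σp_2ᵢ² = 0.19² + 0.14² + 0.18² + 0.24² + 0.25² = 0.0361 + 0.0196 + 0.0324 + 0.0576 + 0.0625 = 0.2082
O = 0.1934 / √(0.2626 × 0.2082) = 0.1934 / 0.23382 = 0.8271
O = 0.8271 > 0.3 → Yes.

Yes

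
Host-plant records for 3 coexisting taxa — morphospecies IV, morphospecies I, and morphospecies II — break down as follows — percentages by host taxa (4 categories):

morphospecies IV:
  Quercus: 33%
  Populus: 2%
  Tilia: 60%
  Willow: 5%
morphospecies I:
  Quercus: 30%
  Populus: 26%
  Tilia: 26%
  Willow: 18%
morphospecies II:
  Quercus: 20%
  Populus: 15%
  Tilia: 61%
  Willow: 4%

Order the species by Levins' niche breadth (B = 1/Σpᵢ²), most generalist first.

morphospecies I > morphospecies II > morphospecies IV

Convert percentages to proportions (divide by 100).
Σp_IVᵢ² = 0.33² + 0.02² + 0.60² + 0.05² = 0.1089 + 0.0004 + 0.3600 + 0.0025 = 0.4718
B_IV = 1 / 0.4718 = 2.1195
Σp_Iᵢ² = 0.30² + 0.26² + 0.26² + 0.18² = 0.0900 + 0.0676 + 0.0676 + 0.0324 = 0.2576
B_I = 1 / 0.2576 = 3.8820
Σp_IIᵢ² = 0.20² + 0.15² + 0.61² + 0.04² = 0.0400 + 0.0225 + 0.3721 + 0.0016 = 0.4362
B_II = 1 / 0.4362 = 2.2925
Ranking by B (broadest → narrowest): morphospecies I (3.88) > morphospecies II (2.29) > morphospecies IV (2.12)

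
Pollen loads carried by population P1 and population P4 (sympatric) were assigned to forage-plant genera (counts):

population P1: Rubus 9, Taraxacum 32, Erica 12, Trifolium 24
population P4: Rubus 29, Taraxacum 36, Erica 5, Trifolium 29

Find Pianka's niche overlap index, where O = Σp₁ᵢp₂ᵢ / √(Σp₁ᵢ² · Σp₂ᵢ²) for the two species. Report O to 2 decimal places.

Proportions for population P1 (n=77): 9/77=0.1169, 32/77=0.4156, 12/77=0.1558, 24/77=0.3117
Proportions for population P4 (n=99): 29/99=0.2929, 36/99=0.3636, 5/99=0.0505, 29/99=0.2929
Σ p₁ᵢp₂ᵢ = 0.034240 + 0.151112 + 0.007868 + 0.091297 = 0.284517
Σp_1ᵢ² = 0.1169² + 0.4156² + 0.1558² + 0.3117² = 0.013666 + 0.172723 + 0.024274 + 0.097157 = 0.307820
Σp_2ᵢ² = 0.2929² + 0.3636² + 0.0505² + 0.2929² = 0.085790 + 0.132205 + 0.002550 + 0.085790 = 0.306335
O = 0.284517 / √(0.307820 × 0.306335) = 0.284517 / 0.3070766 = 0.9265

0.93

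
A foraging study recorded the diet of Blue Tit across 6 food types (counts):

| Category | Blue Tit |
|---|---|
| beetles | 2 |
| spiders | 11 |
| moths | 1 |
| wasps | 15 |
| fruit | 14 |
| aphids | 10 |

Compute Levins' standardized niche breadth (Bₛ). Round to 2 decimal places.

0.67

Proportions for Blue Tit (n=53): 2/53=0.0377, 11/53=0.2075, 1/53=0.0189, 15/53=0.2830, 14/53=0.2642, 10/53=0.1887
Σpᵢ² = 0.0377² + 0.2075² + 0.0189² + 0.2830² + 0.2642² + 0.1887² = 0.001421 + 0.043056 + 0.000357 + 0.080089 + 0.069802 + 0.035608 = 0.230333
B = 1 / 0.230333 = 4.3415
Bₛ = (B − 1)/(n − 1) = (4.3415 − 1)/(6 − 1) = 3.3415/5 = 0.6683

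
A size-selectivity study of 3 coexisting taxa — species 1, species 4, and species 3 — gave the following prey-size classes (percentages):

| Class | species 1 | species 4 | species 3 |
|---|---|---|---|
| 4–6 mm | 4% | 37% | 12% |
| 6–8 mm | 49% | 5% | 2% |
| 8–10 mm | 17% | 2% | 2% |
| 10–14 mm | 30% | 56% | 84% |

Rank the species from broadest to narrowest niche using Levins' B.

Convert percentages to proportions (divide by 100).
Σp_1ᵢ² = 0.04² + 0.49² + 0.17² + 0.30² = 0.0016 + 0.2401 + 0.0289 + 0.0900 = 0.3606
B_1 = 1 / 0.3606 = 2.7732
Σp_4ᵢ² = 0.37² + 0.05² + 0.02² + 0.56² = 0.1369 + 0.0025 + 0.0004 + 0.3136 = 0.4534
B_4 = 1 / 0.4534 = 2.2056
Σp_3ᵢ² = 0.12² + 0.02² + 0.02² + 0.84² = 0.0144 + 0.0004 + 0.0004 + 0.7056 = 0.7208
B_3 = 1 / 0.7208 = 1.3873
Ranking by B (broadest → narrowest): species 1 (2.77) > species 4 (2.21) > species 3 (1.39)

species 1 > species 4 > species 3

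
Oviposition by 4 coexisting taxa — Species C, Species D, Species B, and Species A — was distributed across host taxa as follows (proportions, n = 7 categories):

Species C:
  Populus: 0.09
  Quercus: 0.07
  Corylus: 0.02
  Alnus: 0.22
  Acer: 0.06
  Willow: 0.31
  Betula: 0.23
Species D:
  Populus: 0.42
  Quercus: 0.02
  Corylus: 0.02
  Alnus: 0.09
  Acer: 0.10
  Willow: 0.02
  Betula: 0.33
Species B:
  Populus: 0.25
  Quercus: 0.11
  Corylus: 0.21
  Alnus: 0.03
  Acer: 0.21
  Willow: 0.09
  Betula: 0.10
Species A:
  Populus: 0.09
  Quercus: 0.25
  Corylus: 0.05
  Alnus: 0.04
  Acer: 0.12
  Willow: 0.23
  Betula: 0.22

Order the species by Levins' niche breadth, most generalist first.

Species B > Species A > Species C > Species D

Σp_Cᵢ² = 0.09² + 0.07² + 0.02² + 0.22² + 0.06² + 0.31² + 0.23² = 0.0081 + 0.0049 + 0.0004 + 0.0484 + 0.0036 + 0.0961 + 0.0529 = 0.2144
B_C = 1 / 0.2144 = 4.6642
Σp_Dᵢ² = 0.42² + 0.02² + 0.02² + 0.09² + 0.10² + 0.02² + 0.33² = 0.1764 + 0.0004 + 0.0004 + 0.0081 + 0.0100 + 0.0004 + 0.1089 = 0.3046
B_D = 1 / 0.3046 = 3.2830
Σp_Bᵢ² = 0.25² + 0.11² + 0.21² + 0.03² + 0.21² + 0.09² + 0.10² = 0.0625 + 0.0121 + 0.0441 + 0.0009 + 0.0441 + 0.0081 + 0.0100 = 0.1818
B_B = 1 / 0.1818 = 5.5006
Σp_Aᵢ² = 0.09² + 0.25² + 0.05² + 0.04² + 0.12² + 0.23² + 0.22² = 0.0081 + 0.0625 + 0.0025 + 0.0016 + 0.0144 + 0.0529 + 0.0484 = 0.1904
B_A = 1 / 0.1904 = 5.2521
Ranking by B (broadest → narrowest): Species B (5.50) > Species A (5.25) > Species C (4.66) > Species D (3.28)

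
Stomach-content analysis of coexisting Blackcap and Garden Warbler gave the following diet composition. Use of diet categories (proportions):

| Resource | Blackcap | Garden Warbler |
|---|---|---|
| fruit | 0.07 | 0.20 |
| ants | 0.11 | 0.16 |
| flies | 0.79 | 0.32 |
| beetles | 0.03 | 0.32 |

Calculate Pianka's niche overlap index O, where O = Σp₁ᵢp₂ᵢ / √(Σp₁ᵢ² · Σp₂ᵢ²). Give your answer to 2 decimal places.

0.71

Σ p₁ᵢp₂ᵢ = 0.0140 + 0.0176 + 0.2528 + 0.0096 = 0.2940
Σp_1ᵢ² = 0.07² + 0.11² + 0.79² + 0.03² = 0.0049 + 0.0121 + 0.6241 + 0.0009 = 0.6420
Σp_2ᵢ² = 0.20² + 0.16² + 0.32² + 0.32² = 0.0400 + 0.0256 + 0.1024 + 0.1024 = 0.2704
O = 0.2940 / √(0.6420 × 0.2704) = 0.2940 / 0.41665 = 0.7056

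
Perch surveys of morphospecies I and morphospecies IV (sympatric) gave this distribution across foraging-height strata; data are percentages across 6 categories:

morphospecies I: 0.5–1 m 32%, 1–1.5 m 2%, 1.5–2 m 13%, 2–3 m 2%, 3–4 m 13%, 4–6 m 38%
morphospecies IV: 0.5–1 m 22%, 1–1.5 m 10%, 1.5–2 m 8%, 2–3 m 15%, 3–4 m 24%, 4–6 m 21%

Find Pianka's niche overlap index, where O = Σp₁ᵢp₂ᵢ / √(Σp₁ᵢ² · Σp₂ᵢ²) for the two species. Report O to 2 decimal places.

Convert percentages to proportions (divide by 100).
Σ p₁ᵢp₂ᵢ = 0.0704 + 0.0020 + 0.0104 + 0.0030 + 0.0312 + 0.0798 = 0.1968
Σp_1ᵢ² = 0.32² + 0.02² + 0.13² + 0.02² + 0.13² + 0.38² = 0.1024 + 0.0004 + 0.0169 + 0.0004 + 0.0169 + 0.1444 = 0.2814
Σp_2ᵢ² = 0.22² + 0.10² + 0.08² + 0.15² + 0.24² + 0.21² = 0.0484 + 0.0100 + 0.0064 + 0.0225 + 0.0576 + 0.0441 = 0.1890
O = 0.1968 / √(0.2814 × 0.1890) = 0.1968 / 0.23062 = 0.8534

0.85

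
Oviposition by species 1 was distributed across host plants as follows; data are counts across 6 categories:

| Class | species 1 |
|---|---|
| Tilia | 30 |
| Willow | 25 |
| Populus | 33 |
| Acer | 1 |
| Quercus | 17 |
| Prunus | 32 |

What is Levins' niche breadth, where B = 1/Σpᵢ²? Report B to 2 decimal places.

Proportions for species 1 (n=138): 30/138=0.2174, 25/138=0.1812, 33/138=0.2391, 1/138=0.0072, 17/138=0.1232, 32/138=0.2319
Σpᵢ² = 0.2174² + 0.1812² + 0.2391² + 0.0072² + 0.1232² + 0.2319² = 0.047263 + 0.032833 + 0.057169 + 0.000052 + 0.015178 + 0.053778 = 0.206273
B = 1 / 0.206273 = 4.8479

4.85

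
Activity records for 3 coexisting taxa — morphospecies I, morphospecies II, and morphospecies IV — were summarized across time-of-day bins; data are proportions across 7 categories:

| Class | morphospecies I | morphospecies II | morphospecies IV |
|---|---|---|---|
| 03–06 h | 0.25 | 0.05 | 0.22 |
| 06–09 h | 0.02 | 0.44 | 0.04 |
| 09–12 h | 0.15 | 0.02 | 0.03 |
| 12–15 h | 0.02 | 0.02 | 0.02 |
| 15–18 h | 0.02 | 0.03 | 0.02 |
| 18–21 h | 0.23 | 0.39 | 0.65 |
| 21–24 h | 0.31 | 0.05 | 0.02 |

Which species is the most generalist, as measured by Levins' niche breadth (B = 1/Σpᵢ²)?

morphospecies I

Σp_Iᵢ² = 0.25² + 0.02² + 0.15² + 0.02² + 0.02² + 0.23² + 0.31² = 0.0625 + 0.0004 + 0.0225 + 0.0004 + 0.0004 + 0.0529 + 0.0961 = 0.2352
B_I = 1 / 0.2352 = 4.2517
Σp_IIᵢ² = 0.05² + 0.44² + 0.02² + 0.02² + 0.03² + 0.39² + 0.05² = 0.0025 + 0.1936 + 0.0004 + 0.0004 + 0.0009 + 0.1521 + 0.0025 = 0.3524
B_II = 1 / 0.3524 = 2.8377
Σp_IVᵢ² = 0.22² + 0.04² + 0.03² + 0.02² + 0.02² + 0.65² + 0.02² = 0.0484 + 0.0016 + 0.0009 + 0.0004 + 0.0004 + 0.4225 + 0.0004 = 0.4746
B_IV = 1 / 0.4746 = 2.1070
Highest B → broadest niche (most generalist): morphospecies I (B = 4.25).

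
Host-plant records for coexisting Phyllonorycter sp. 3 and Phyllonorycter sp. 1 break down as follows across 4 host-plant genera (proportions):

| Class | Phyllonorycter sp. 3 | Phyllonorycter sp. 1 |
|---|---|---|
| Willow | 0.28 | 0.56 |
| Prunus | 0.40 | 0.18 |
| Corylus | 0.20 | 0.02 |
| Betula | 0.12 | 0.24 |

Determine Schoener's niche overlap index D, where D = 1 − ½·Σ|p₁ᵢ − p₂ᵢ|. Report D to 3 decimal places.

Σ|p₁ᵢ − p₂ᵢ| = 0.28 + 0.22 + 0.18 + 0.12 = 0.80
D = 1 − ½ × 0.80 = 1 − 0.400 = 0.60000

0.600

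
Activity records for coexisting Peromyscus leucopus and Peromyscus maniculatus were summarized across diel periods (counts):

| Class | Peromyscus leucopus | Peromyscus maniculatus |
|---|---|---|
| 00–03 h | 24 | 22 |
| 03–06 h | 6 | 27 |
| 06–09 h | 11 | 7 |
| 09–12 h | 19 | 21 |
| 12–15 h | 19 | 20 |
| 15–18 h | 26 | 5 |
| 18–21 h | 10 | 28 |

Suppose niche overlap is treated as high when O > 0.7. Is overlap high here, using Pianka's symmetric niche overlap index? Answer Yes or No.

Yes

Proportions for Peromyscus leucopus (n=115): 24/115=0.2087, 6/115=0.0522, 11/115=0.0957, 19/115=0.1652, 19/115=0.1652, 26/115=0.2261, 10/115=0.0870
Proportions for Peromyscus maniculatus (n=130): 22/130=0.1692, 27/130=0.2077, 7/130=0.0538, 21/130=0.1615, 20/130=0.1538, 5/130=0.0385, 28/130=0.2154
Σ p₁ᵢp₂ᵢ = 0.035312 + 0.010842 + 0.005149 + 0.026680 + 0.025408 + 0.008705 + 0.018740 = 0.130836
Σp_1ᵢ² = 0.2087² + 0.0522² + 0.0957² + 0.1652² + 0.1652² + 0.2261² + 0.0870² = 0.043556 + 0.002725 + 0.009158 + 0.027291 + 0.027291 + 0.051121 + 0.007569 = 0.168711
Σp_2ᵢ² = 0.1692² + 0.2077² + 0.0538² + 0.1615² + 0.1538² + 0.0385² + 0.2154² = 0.028629 + 0.043139 + 0.002894 + 0.026082 + 0.023654 + 0.001482 + 0.046397 = 0.172277
O = 0.130836 / √(0.168711 × 0.172277) = 0.130836 / 0.1704847 = 0.7674
O = 0.7674 > 0.7 → Yes.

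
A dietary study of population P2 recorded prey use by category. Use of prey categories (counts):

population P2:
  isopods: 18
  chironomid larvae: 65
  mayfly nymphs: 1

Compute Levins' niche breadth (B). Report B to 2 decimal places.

Proportions for population P2 (n=84): 18/84=0.2143, 65/84=0.7738, 1/84=0.0119
Σpᵢ² = 0.2143² + 0.7738² + 0.0119² = 0.045924 + 0.598766 + 0.000142 = 0.644832
B = 1 / 0.644832 = 1.5508

1.55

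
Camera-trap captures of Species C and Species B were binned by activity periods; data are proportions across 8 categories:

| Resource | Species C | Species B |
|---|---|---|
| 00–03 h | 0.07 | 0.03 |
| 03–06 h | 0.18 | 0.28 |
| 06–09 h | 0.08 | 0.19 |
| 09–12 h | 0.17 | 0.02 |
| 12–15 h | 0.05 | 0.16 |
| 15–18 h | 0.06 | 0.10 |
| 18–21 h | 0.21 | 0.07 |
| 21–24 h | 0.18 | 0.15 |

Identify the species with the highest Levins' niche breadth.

Σp_Cᵢ² = 0.07² + 0.18² + 0.08² + 0.17² + 0.05² + 0.06² + 0.21² + 0.18² = 0.0049 + 0.0324 + 0.0064 + 0.0289 + 0.0025 + 0.0036 + 0.0441 + 0.0324 = 0.1552
B_C = 1 / 0.1552 = 6.4433
Σp_Bᵢ² = 0.03² + 0.28² + 0.19² + 0.02² + 0.16² + 0.10² + 0.07² + 0.15² = 0.0009 + 0.0784 + 0.0361 + 0.0004 + 0.0256 + 0.0100 + 0.0049 + 0.0225 = 0.1788
B_B = 1 / 0.1788 = 5.5928
Highest B → broadest niche (most generalist): Species C (B = 6.44).

Species C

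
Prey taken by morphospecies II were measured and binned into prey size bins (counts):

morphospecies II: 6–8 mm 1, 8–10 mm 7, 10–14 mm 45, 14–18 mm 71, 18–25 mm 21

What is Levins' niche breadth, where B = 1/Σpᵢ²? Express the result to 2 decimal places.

2.78

Proportions for morphospecies II (n=145): 1/145=0.0069, 7/145=0.0483, 45/145=0.3103, 71/145=0.4897, 21/145=0.1448
Σpᵢ² = 0.0069² + 0.0483² + 0.3103² + 0.4897² + 0.1448² = 0.000048 + 0.002333 + 0.096286 + 0.239806 + 0.020967 = 0.359440
B = 1 / 0.359440 = 2.7821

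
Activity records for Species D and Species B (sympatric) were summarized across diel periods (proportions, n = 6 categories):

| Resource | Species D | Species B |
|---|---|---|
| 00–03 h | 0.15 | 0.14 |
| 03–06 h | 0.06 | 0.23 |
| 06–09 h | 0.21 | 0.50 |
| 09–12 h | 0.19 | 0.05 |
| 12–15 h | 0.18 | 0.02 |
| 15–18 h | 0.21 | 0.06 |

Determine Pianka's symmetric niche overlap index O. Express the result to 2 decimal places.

Σ p₁ᵢp₂ᵢ = 0.0210 + 0.0138 + 0.1050 + 0.0095 + 0.0036 + 0.0126 = 0.1655
Σp_1ᵢ² = 0.15² + 0.06² + 0.21² + 0.19² + 0.18² + 0.21² = 0.0225 + 0.0036 + 0.0441 + 0.0361 + 0.0324 + 0.0441 = 0.1828
Σp_2ᵢ² = 0.14² + 0.23² + 0.50² + 0.05² + 0.02² + 0.06² = 0.0196 + 0.0529 + 0.2500 + 0.0025 + 0.0004 + 0.0036 = 0.3290
O = 0.1655 / √(0.1828 × 0.3290) = 0.1655 / 0.24524 = 0.6748

0.67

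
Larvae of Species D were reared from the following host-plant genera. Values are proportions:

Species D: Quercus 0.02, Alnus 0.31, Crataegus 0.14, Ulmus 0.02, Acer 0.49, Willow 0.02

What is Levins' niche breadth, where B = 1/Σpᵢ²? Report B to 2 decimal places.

2.80

Σpᵢ² = 0.02² + 0.31² + 0.14² + 0.02² + 0.49² + 0.02² = 0.0004 + 0.0961 + 0.0196 + 0.0004 + 0.2401 + 0.0004 = 0.3570
B = 1 / 0.3570 = 2.8011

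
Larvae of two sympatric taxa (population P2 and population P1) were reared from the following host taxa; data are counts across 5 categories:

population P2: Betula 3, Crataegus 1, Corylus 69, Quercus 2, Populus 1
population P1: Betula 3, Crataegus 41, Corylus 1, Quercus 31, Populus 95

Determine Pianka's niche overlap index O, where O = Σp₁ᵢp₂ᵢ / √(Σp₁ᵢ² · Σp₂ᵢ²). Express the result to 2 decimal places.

0.04

Proportions for population P2 (n=76): 3/76=0.0395, 1/76=0.0132, 69/76=0.9079, 2/76=0.0263, 1/76=0.0132
Proportions for population P1 (n=171): 3/171=0.0175, 41/171=0.2398, 1/171=0.0058, 31/171=0.1813, 95/171=0.5556
Σ p₁ᵢp₂ᵢ = 0.000691 + 0.003165 + 0.005266 + 0.004768 + 0.007334 = 0.021224
Σp_1ᵢ² = 0.0395² + 0.0132² + 0.9079² + 0.0263² + 0.0132² = 0.001560 + 0.000174 + 0.824282 + 0.000692 + 0.000174 = 0.826882
Σp_2ᵢ² = 0.0175² + 0.2398² + 0.0058² + 0.1813² + 0.5556² = 0.000306 + 0.057504 + 0.000034 + 0.032870 + 0.308691 = 0.399405
O = 0.021224 / √(0.826882 × 0.399405) = 0.021224 / 0.5746832 = 0.0369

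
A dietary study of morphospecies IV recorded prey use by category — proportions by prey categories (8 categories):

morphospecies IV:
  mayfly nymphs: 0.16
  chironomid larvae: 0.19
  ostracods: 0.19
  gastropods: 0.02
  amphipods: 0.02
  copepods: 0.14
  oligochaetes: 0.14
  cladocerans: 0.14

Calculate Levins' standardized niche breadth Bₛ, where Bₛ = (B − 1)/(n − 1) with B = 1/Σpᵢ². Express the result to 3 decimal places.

Σpᵢ² = 0.16² + 0.19² + 0.19² + 0.02² + 0.02² + 0.14² + 0.14² + 0.14² = 0.0256 + 0.0361 + 0.0361 + 0.0004 + 0.0004 + 0.0196 + 0.0196 + 0.0196 = 0.1574
B = 1 / 0.1574 = 6.35324
Bₛ = (B − 1)/(n − 1) = (6.35324 − 1)/(8 − 1) = 5.35324/7 = 0.76475

0.765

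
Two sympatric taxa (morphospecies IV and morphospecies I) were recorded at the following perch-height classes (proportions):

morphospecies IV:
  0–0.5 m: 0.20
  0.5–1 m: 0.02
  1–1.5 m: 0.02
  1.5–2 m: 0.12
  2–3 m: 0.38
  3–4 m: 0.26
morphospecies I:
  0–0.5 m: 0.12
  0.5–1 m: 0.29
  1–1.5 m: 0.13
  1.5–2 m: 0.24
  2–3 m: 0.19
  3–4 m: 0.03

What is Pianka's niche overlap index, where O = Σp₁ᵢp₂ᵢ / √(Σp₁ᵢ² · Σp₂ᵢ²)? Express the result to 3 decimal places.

Σ p₁ᵢp₂ᵢ = 0.0240 + 0.0058 + 0.0026 + 0.0288 + 0.0722 + 0.0078 = 0.1412
Σp_1ᵢ² = 0.20² + 0.02² + 0.02² + 0.12² + 0.38² + 0.26² = 0.0400 + 0.0004 + 0.0004 + 0.0144 + 0.1444 + 0.0676 = 0.2672
Σp_2ᵢ² = 0.12² + 0.29² + 0.13² + 0.24² + 0.19² + 0.03² = 0.0144 + 0.0841 + 0.0169 + 0.0576 + 0.0361 + 0.0009 = 0.2100
O = 0.1412 / √(0.2672 × 0.2100) = 0.1412 / 0.236880 = 0.59608

0.596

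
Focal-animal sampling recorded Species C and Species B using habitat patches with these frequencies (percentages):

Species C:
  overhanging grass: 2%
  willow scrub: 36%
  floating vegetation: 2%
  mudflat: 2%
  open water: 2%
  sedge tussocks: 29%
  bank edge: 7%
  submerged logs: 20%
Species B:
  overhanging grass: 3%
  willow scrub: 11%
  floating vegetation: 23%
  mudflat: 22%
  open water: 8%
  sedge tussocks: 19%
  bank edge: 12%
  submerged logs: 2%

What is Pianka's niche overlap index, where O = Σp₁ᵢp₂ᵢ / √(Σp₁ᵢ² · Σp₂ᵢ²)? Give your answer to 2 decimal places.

0.56

Convert percentages to proportions (divide by 100).
Σ p₁ᵢp₂ᵢ = 0.0006 + 0.0396 + 0.0046 + 0.0044 + 0.0016 + 0.0551 + 0.0084 + 0.0040 = 0.1183
Σp_1ᵢ² = 0.02² + 0.36² + 0.02² + 0.02² + 0.02² + 0.29² + 0.07² + 0.20² = 0.0004 + 0.1296 + 0.0004 + 0.0004 + 0.0004 + 0.0841 + 0.0049 + 0.0400 = 0.2602
Σp_2ᵢ² = 0.03² + 0.11² + 0.23² + 0.22² + 0.08² + 0.19² + 0.12² + 0.02² = 0.0009 + 0.0121 + 0.0529 + 0.0484 + 0.0064 + 0.0361 + 0.0144 + 0.0004 = 0.1716
O = 0.1183 / √(0.2602 × 0.1716) = 0.1183 / 0.21131 = 0.5598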